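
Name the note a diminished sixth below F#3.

Six letter names down from F: A.
A diminished sixth is 7 semitones; 7 semitones down from F#3 gives A##2.

A##2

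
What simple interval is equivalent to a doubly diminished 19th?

doubly diminished fifth

Subtracting seven from the interval number removes an octave: 19 − 14 = 5.
Quality carries through unchanged, so the simple form is a doubly diminished fifth.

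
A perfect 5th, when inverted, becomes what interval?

P4

Interval numbers invert to sum to nine: 5 + 4 = 9, so a fifth inverts to a fourth.
Quality inverts too: perfect stays perfect. That makes the inversion a perfect fourth.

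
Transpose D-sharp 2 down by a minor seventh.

Seven letter names down from D: E.
A minor seventh is 10 semitones; 10 semitones down from D#2 gives E#1.

E-sharp 1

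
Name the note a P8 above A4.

The letter stays A (same as the start), shifted an octave up.
A perfect octave is 12 semitones; 12 semitones up from A4 gives A5.

A5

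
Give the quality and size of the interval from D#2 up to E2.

D to E spans two letter names (D-E) — that makes it a second of some quality.
A major second would be 2 semitones, but D#2 to E2 is 1 — one semitone narrower, making it a minor second.

minor second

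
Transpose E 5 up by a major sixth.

Six letter names up from E: C.
Moving 9 semitones up from E5 (the size of a major sixth) reaches C#6.

C-sharp 6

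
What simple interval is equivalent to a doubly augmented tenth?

AA3

Each octave removed subtracts seven from the number: 10 − 7 = 3.
So a doubly augmented tenth is an octave plus a doubly augmented third. The quality is unchanged.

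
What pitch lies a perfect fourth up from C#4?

Counting four letter names up from C lands on F.
Moving 5 semitones up from C#4 (the size of a perfect fourth) reaches F#4.

F#4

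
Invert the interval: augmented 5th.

The rule of nine gives the new number: 9 − 5 = 4, so a fifth becomes a fourth.
The quality also flips — augmented becomes diminished — giving a diminished fourth.

d4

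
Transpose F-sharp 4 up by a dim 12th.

C 6

Counting five letter names plus an octave up from F lands on C.
A diminished twelfth is 18 semitones; 18 semitones up from F#4 gives C6.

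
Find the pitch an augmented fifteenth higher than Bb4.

B6

A fifteenth keeps the letter name B, two octaves up from B.
An augmented fifteenth spans 25 semitones, so from Bb4 the target pitch is B6.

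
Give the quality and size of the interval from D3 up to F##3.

D to F spans three letter names (D-E-F): a third.
The major third is 4 semitones; here we have 5, one semitone wider: augmented.

augmented third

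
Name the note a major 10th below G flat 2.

E double-flat 1

The tenth's letter: G down three letter names plus an octave → E.
A major tenth spans 16 semitones, so from Gb2 the target pitch is Ebb1.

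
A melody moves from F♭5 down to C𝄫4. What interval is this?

augmented 11th

Descending from Fb5 to Cbb4 is the same interval as ascending Cbb4 to Fb5.
C to F spans four letter names (C-D-E-F), plus an octave: an eleventh.
Cbb4 to Fb5 spans 18 semitones — one semitone wider than the perfect eleventh (17) — giving an augmented eleventh.
(Equivalently, a compound augmented fourth: an augmented fourth plus an octave.)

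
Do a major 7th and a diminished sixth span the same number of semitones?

11 semitones (major seventh) vs 7 semitones (diminished sixth): not equal.

No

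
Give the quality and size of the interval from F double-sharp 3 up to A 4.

diminished 10th

F to A spans three letter names (F-G-A), plus an octave, so the interval is some kind of tenth.
The major tenth is 16 semitones; here we have 14, two semitones narrower: diminished.
(Equivalently, a compound diminished third: a diminished third plus an octave.)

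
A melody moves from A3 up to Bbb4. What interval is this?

A to B spans two letter names (A-B), plus an octave, so the interval is some kind of ninth.
The major ninth is 14 semitones; here we have 12, two semitones narrower: diminished.

diminished ninth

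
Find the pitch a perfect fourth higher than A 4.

Counting four letter names up from A lands on D.
A perfect fourth is 5 semitones; 5 semitones up from A4 gives D5.

D 5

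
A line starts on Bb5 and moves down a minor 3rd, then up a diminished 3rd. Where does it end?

A minor third down from Bb5 is G5.
Up a diminished third from G5: Bbb5 (2 semitones up).

Bbb5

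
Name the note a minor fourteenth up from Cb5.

Counting seven letter names plus an octave up from C lands on B.
A minor fourteenth is 22 semitones; 22 semitones up from Cb5 gives Bbb6.

Bbb6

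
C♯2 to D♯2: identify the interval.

C to D spans two letter names (C-D): a second.
The major second spans 2 semitones, and C#2 to D#2 is exactly 2 semitones — so this is a major second.

major second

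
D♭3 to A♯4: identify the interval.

D to A spans five letter names (D-E-F-G-A), plus an octave — that makes it a twelfth of some quality.
A perfect twelfth would be 19 semitones; Db3 to A#4 is 21, two semitones wider, so the interval is doubly augmented.
(Equivalently, a compound doubly augmented fifth: a doubly augmented fifth plus an octave.)

doubly augmented twelfth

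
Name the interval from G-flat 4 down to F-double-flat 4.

augmented second

Descending from Gb4 to Fbb4 is the same interval as ascending Fbb4 to Gb4.
F to G spans two letter names (F-G), so the interval is some kind of second.
The major second is 2 semitones; here we have 3, one semitone wider: augmented.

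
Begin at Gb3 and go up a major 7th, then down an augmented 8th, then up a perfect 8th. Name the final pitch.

A major seventh up from Gb3 is F4.
An augmented octave down from F4 is Fb3.
Up a perfect octave from Fb3: Fb4 (12 semitones up).

Fb4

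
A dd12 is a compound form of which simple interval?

doubly diminished fifth

Take out an octave (7 from the number): 12 − 7 = 5.
So a doubly diminished twelfth is an octave plus a doubly diminished fifth. The quality is unchanged.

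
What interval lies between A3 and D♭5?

A to D spans four letter names (A-B-C-D), plus an octave, so the interval is some kind of eleventh.
The perfect eleventh is 17 semitones; here we have 16, one semitone narrower: diminished.
(Equivalently, a compound diminished fourth: a diminished fourth plus an octave.)

diminished eleventh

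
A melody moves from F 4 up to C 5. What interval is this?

F to C spans five letter names (F-G-A-B-C): a fifth.
Counting semitones, F4→C5 is 7, which is the perfect fifth.

perfect 5th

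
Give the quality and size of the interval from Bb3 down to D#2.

diminished 13th

Descending from Bb3 to D#2 is the same interval as ascending D#2 to Bb3.
D to B spans six letter names (D-E-F-G-A-B), plus an octave: a thirteenth.
A major thirteenth would be 21 semitones; D#2 to Bb3 is 19, two semitones narrower, so the interval is diminished.
(Equivalently, a compound diminished sixth: a diminished sixth plus an octave.)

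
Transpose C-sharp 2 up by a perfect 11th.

Four letters up from C (plus an octave) reaches F.
A perfect eleventh is 17 semitones; 17 semitones up from C#2 gives F#3.

F-sharp 3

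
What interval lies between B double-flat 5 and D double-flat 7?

minor 10th

B to D spans three letter names (B-C-D), plus an octave: a tenth.
Bbb5 to Dbb7 is 15 semitones, a half step short of the major tenth (16), so this is minor.
(Equivalently, a compound minor third: a minor third plus an octave.)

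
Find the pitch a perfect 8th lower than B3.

B2

An octave keeps the letter name B, an octave down from B.
A perfect octave spans 12 semitones, so from B3 the target pitch is B2.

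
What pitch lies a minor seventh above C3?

The seventh takes the letter from C up to B.
Moving 10 semitones up from C3 (the size of a minor seventh) reaches Bb3.

Bb3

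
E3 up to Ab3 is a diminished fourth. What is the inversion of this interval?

Interval numbers invert to sum to nine: 4 + 5 = 9, so a fourth inverts to a fifth.
And diminished becomes augmented under inversion, so we get an augmented fifth.

augmented 5th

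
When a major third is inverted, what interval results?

Interval numbers invert to sum to nine: 3 + 6 = 9, so a third inverts to a sixth.
Quality inverts too: major becomes minor. That makes the inversion a minor sixth.

minor 6th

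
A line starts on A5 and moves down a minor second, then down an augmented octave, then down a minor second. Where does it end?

F#4

Down a minor second from A5: G#5 (1 semitone down).
Down an augmented octave from G#5: G4 (13 semitones down).
G4 down a minor second → F#4 (1 semitone).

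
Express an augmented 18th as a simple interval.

Take out 2 octaves (14 from the number): 18 − 14 = 4.
So an augmented eighteenth is 2 octaves plus an augmented fourth. The quality is unchanged.

augmented fourth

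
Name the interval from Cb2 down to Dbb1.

Descending from Cb2 to Dbb1 is the same interval as ascending Dbb1 to Cb2.
D to C spans seven letter names (D-E-F-G-A-B-C): a seventh.
The major seventh spans 11 semitones, and Dbb1 to Cb2 is exactly 11 semitones — so this is a major seventh.

M7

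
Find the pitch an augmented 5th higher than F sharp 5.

C double-sharp 6

The fifth takes the letter from F up to C.
An augmented fifth is 8 semitones; 8 semitones up from F#5 gives C##6.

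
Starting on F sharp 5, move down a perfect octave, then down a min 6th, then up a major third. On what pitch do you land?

A perfect octave down from F#5 is F#4.
F#4 down a minor sixth → A#3 (8 semitones).
Up a major third from A#3: C##4 (4 semitones up).

C double-sharp 4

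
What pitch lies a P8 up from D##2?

An octave keeps the letter name D, an octave up from D.
Moving 12 semitones up from D##2 (the size of a perfect octave) reaches D##3.

D##3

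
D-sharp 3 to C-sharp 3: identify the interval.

Descending from D#3 to C#3 is the same interval as ascending C#3 to D#3.
C to D spans two letter names (C-D) — that makes it a second of some quality.
The major second spans 2 semitones, and C#3 to D#3 is exactly 2 semitones — so this is a major second.

major second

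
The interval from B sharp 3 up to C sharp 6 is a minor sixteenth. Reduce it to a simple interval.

m2

Subtracting seven from the interval number removes an octave: 16 − 14 = 2.
So a minor sixteenth is 2 octaves plus a minor second. The quality is unchanged.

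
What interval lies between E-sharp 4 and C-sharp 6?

E to C spans six letter names (E-F-G-A-B-C), plus an octave, so the interval is some kind of thirteenth.
At 20 semitones, E#4→C#6 falls one short of a major thirteenth: minor.
(Equivalently, a compound minor sixth: a minor sixth plus an octave.)

minor thirteenth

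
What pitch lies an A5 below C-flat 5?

F-double-flat 4

Counting five letter names down from C lands on F.
An augmented fifth is 8 semitones; 8 semitones down from Cb5 gives Fbb4.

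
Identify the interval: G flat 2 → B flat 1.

Descending from Gb2 to Bb1 is the same interval as ascending Bb1 to Gb2.
B to G spans six letter names (B-C-D-E-F-G) — that makes it a sixth of some quality.
Bb1 to Gb2 is 8 semitones, a half step short of the major sixth (9), so this is minor.

minor 6th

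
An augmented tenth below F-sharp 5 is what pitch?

D-flat 4

The tenth's letter: F down three letter names plus an octave → D.
An augmented tenth spans 17 semitones, so from F#5 the target pitch is Db4.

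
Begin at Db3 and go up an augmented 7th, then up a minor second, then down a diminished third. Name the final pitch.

Db3 up an augmented seventh → C#4 (12 semitones).
A minor second up from C#4 is D4.
Down a diminished third from D4: B#3 (2 semitones down).

B#3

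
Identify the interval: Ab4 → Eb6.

perfect twelfth

A to E spans five letter names (A-B-C-D-E), plus an octave, so the interval is some kind of twelfth.
The perfect twelfth spans 19 semitones, and Ab4 to Eb6 is exactly 19 semitones — so this is a perfect twelfth.
(Equivalently, a compound perfect fifth: a perfect fifth plus an octave.)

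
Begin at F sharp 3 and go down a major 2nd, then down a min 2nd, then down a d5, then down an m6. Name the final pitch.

B double-sharp 1

A major second down from F#3 is E3.
E3 down a minor second → D#3 (1 semitone).
D#3 down a diminished fifth → G##2 (6 semitones).
Down a minor sixth from G##2: B##1 (8 semitones down).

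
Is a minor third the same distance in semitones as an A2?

Yes

Both span 3 semitones: a minor third and an augmented second are the same chromatic distance.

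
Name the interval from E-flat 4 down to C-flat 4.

major 3rd

Descending from Eb4 to Cb4 is the same interval as ascending Cb4 to Eb4.
C to E spans three letter names (C-D-E), so the interval is some kind of third.
The major third spans 4 semitones, and Cb4 to Eb4 is exactly 4 semitones — so this is a major third.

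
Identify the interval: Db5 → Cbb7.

d14

D to C spans seven letter names (D-E-F-G-A-B-C), plus an octave — that makes it a fourteenth of some quality.
Db5 to Cbb7 spans 21 semitones — two semitones narrower than the major fourteenth (23) — giving a diminished fourteenth.
(Equivalently, a compound diminished seventh: a diminished seventh plus an octave.)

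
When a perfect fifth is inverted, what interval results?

The rule of nine gives the new number: 9 − 5 = 4, so a fifth becomes a fourth.
Quality inverts too: perfect stays perfect. That makes the inversion a perfect fourth.

perfect fourth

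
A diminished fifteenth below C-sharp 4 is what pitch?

C-double-sharp 2

The letter stays C (same as the start), shifted two octaves down.
A diminished fifteenth spans 23 semitones, so from C#4 the target pitch is C##2.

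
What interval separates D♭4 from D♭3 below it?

perfect octave

Descending from Db4 to Db3 is the same interval as ascending Db3 to Db4.
D to D is the same letter name, plus an octave: an octave.
Db3 to Db4 is 12 semitones, matching the perfect octave exactly, so the quality is perfect.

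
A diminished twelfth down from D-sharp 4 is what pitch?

G-double-sharp 2

The twelfth's letter: D down five letter names plus an octave → G.
Moving 18 semitones down from D#4 (the size of a diminished twelfth) reaches G##2.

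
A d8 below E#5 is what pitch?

E##4

An octave keeps the letter name E, an octave down from E.
Moving 11 semitones down from E#5 (the size of a diminished octave) reaches E##4.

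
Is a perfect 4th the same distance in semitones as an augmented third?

Both span 5 semitones: a perfect fourth and an augmented third are the same chromatic distance.

Yes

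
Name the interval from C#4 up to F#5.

perfect 11th

C to F spans four letter names (C-D-E-F), plus an octave — that makes it an eleventh of some quality.
C#4 to F#5 is 17 semitones, matching the perfect eleventh exactly, so the quality is perfect.
(Equivalently, a compound perfect fourth: a perfect fourth plus an octave.)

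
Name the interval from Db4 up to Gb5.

perfect eleventh

D to G spans four letter names (D-E-F-G), plus an octave, so the interval is some kind of eleventh.
Db4 to Gb5 is 17 semitones, matching the perfect eleventh exactly, so the quality is perfect.
(Equivalently, a compound perfect fourth: a perfect fourth plus an octave.)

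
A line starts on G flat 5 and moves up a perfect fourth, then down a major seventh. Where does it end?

D double-flat 5

Gb5 up a perfect fourth → Cb6 (5 semitones).
Down a major seventh from Cb6: Dbb5 (11 semitones down).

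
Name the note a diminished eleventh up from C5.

Fb6

The eleventh's letter: C up four letter names plus an octave → F.
Moving 16 semitones up from C5 (the size of a diminished eleventh) reaches Fb6.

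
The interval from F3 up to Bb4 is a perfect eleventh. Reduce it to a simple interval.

perfect fourth

Subtracting seven from the interval number removes an octave: 11 − 7 = 4.
So a perfect eleventh is an octave plus a perfect fourth. The quality is unchanged.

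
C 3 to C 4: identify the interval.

perfect octave

C to C is the same letter name, plus an octave — that makes it an octave of some quality.
The perfect octave spans 12 semitones, and C3 to C4 is exactly 12 semitones — so this is a perfect octave.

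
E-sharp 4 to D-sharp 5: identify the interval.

E to D spans seven letter names (E-F-G-A-B-C-D) — that makes it a seventh of some quality.
A major seventh would be 11 semitones, but E#4 to D#5 is 10 — one semitone narrower, making it a minor seventh.

minor seventh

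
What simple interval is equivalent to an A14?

Take out an octave (7 from the number): 14 − 7 = 7.
That makes an augmented fourteenth a compound augmented seventh — an octave plus an augmented seventh.

A7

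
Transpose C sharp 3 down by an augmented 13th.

E flat 1

The thirteenth's letter: C down six letter names plus an octave → E.
An augmented thirteenth is 22 semitones; 22 semitones down from C#3 gives Eb1.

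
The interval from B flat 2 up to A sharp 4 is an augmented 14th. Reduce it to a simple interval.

augmented seventh

Take out an octave (7 from the number): 14 − 7 = 7.
So an augmented fourteenth is an octave plus an augmented seventh. The quality is unchanged.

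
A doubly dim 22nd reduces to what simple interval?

doubly diminished 8th

Subtracting seven from the interval number removes an octave: 22 − 14 = 8.
That makes a doubly diminished twenty-second a compound doubly diminished octave — 2 octaves plus a doubly diminished octave.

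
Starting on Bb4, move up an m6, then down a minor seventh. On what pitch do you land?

Ab4

Up a minor sixth from Bb4: Gb5 (8 semitones up).
A minor seventh down from Gb5 is Ab4.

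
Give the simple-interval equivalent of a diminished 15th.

Subtracting seven from the interval number removes an octave: 15 − 7 = 8.
So a diminished fifteenth is an octave plus a diminished octave. The quality is unchanged.

d8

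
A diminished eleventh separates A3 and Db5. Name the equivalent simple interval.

diminished 4th

Each octave removed subtracts seven from the number: 11 − 7 = 4.
That makes a diminished eleventh a compound diminished fourth — an octave plus a diminished fourth.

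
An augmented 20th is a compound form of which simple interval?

augmented 6th

Each octave removed subtracts seven from the number: 20 − 14 = 6.
That makes an augmented twentieth a compound augmented sixth — 2 octaves plus an augmented sixth.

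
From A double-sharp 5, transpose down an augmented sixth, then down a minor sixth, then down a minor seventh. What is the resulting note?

F double-sharp 3

An augmented sixth down from A##5 is C#5.
C#5 down a minor sixth → E#4 (8 semitones).
E#4 down a minor seventh → F##3 (10 semitones).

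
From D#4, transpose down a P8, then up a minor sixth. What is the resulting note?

Down a perfect octave from D#4: D#3 (12 semitones down).
Up a minor sixth from D#3: B3 (8 semitones up).

B3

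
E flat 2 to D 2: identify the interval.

Descending from Eb2 to D2 is the same interval as ascending D2 to Eb2.
D to E spans two letter names (D-E) — that makes it a second of some quality.
D2 to Eb2 is 1 semitone, a half step short of the major second (2), so this is minor.

minor second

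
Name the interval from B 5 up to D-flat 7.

d10

B to D spans three letter names (B-C-D), plus an octave, so the interval is some kind of tenth.
B5 to Db7 spans 14 semitones — two semitones narrower than the major tenth (16) — giving a diminished tenth.
(Equivalently, a compound diminished third: a diminished third plus an octave.)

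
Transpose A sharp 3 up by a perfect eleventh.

Counting four letter names plus an octave up from A lands on D.
Moving 17 semitones up from A#3 (the size of a perfect eleventh) reaches D#5.

D sharp 5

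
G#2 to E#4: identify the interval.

major thirteenth

G to E spans six letter names (G-A-B-C-D-E), plus an octave, so the interval is some kind of thirteenth.
Counting semitones, G#2→E#4 is 21, which is the major thirteenth.
(Equivalently, a compound major sixth: a major sixth plus an octave.)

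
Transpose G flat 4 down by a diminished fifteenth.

The letter stays G (same as the start), shifted two octaves down.
A diminished fifteenth is 23 semitones; 23 semitones down from Gb4 gives G2.

G 2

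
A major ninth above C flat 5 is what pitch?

D flat 6

The ninth's letter: C up two letter names plus an octave → D.
Moving 14 semitones up from Cb5 (the size of a major ninth) reaches Db6.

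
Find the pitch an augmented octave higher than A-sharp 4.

A-double-sharp 5

For an octave the letter name doesn't change: still A, an octave up.
An augmented octave is 13 semitones; 13 semitones up from A#4 gives A##5.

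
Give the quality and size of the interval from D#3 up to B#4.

major 13th

D to B spans six letter names (D-E-F-G-A-B), plus an octave: a thirteenth.
The major thirteenth spans 21 semitones, and D#3 to B#4 is exactly 21 semitones — so this is a major thirteenth.
(Equivalently, a compound major sixth: a major sixth plus an octave.)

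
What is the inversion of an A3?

Inverted interval numbers add to nine, so a third pairs with a sixth (3 + 6 = 9).
And augmented becomes diminished under inversion, so we get a diminished sixth.

diminished sixth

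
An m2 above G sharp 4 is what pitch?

A 4

Two letter names up from G: A.
Moving 1 semitone up from G#4 (the size of a minor second) reaches A4.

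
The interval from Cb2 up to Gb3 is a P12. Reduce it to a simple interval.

perfect fifth

Each octave removed subtracts seven from the number: 12 − 7 = 5.
That makes a perfect twelfth a compound perfect fifth — an octave plus a perfect fifth.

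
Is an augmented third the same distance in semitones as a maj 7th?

No

An augmented third is 5 semitones but a major seventh is 11 semitones — different sizes.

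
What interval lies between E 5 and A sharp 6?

augmented 11th

E to A spans four letter names (E-F-G-A), plus an octave — that makes it an eleventh of some quality.
A perfect eleventh would be 17 semitones; E5 to A#6 is 18, one semitone wider, so the interval is augmented.
(Equivalently, a compound augmented fourth: an augmented fourth plus an octave.)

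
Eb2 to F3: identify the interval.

E to F spans two letter names (E-F), plus an octave: a ninth.
Counting semitones, Eb2→F3 is 14, which is the major ninth.
(Equivalently, a compound major second: a major second plus an octave.)

major 9th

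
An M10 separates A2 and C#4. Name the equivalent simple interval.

Subtracting seven from the interval number removes an octave: 10 − 7 = 3.
Quality carries through unchanged, so the simple form is a major third.

major 3rd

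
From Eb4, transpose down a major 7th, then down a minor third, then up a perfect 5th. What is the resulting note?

Eb4 down a major seventh → Fb3 (11 semitones).
Fb3 down a minor third → Db3 (3 semitones).
Db3 up a perfect fifth → Ab3 (7 semitones).

Ab3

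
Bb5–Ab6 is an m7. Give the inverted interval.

M2

The rule of nine gives the new number: 9 − 7 = 2, so a seventh becomes a second.
The quality also flips — minor becomes major — giving a major second.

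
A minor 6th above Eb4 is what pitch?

Six letter names up from E: C.
A minor sixth spans 8 semitones, so from Eb4 the target pitch is Cb5.

Cb5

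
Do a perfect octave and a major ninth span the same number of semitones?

No

A perfect octave is 12 semitones but a major ninth is 14 semitones — different sizes.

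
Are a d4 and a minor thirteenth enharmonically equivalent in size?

4 semitones (diminished fourth) vs 20 semitones (minor thirteenth): not equal.

No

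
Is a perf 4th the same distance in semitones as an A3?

Yes

Both span 5 semitones: a perfect fourth and an augmented third are the same chromatic distance.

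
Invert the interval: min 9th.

M7

First reduce the compound minor ninth to its simple form, a minor second.
The rule of nine gives the new number: 9 − 2 = 7, so a second becomes a seventh.
And minor becomes major under inversion, so we get a major seventh.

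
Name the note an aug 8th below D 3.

D-flat 2

An octave keeps the letter name D, an octave down from D.
Moving 13 semitones down from D3 (the size of an augmented octave) reaches Db2.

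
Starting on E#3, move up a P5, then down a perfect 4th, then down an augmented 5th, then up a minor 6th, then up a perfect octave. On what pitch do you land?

G4

E#3 up a perfect fifth → B#3 (7 semitones).
A perfect fourth down from B#3 is F##3.
An augmented fifth down from F##3 is B2.
B2 up a minor sixth → G3 (8 semitones).
A perfect octave up from G3 is G4.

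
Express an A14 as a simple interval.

Subtracting seven from the interval number removes an octave: 14 − 7 = 7.
Quality carries through unchanged, so the simple form is an augmented seventh.

A7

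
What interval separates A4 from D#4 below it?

Descending from A4 to D#4 is the same interval as ascending D#4 to A4.
D to A spans five letter names (D-E-F-G-A): a fifth.
D#4 to A4 spans 6 semitones — one semitone narrower than the perfect fifth (7) — giving a diminished fifth.

diminished 5th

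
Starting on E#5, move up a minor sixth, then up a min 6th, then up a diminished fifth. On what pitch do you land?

E#5 up a minor sixth → C#6 (8 semitones).
C#6 up a minor sixth → A6 (8 semitones).
Up a diminished fifth from A6: Eb7 (6 semitones up).

Eb7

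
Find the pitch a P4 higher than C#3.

Counting four letter names up from C lands on F.
A perfect fourth is 5 semitones; 5 semitones up from C#3 gives F#3.

F#3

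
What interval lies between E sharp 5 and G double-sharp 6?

M10

E to G spans three letter names (E-F-G), plus an octave — that makes it a tenth of some quality.
E#5 to G##6 is 16 semitones, matching the major tenth exactly, so the quality is major.
(Equivalently, a compound major third: a major third plus an octave.)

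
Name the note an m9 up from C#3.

The ninth's letter: C up two letter names plus an octave → D.
A minor ninth spans 13 semitones, so from C#3 the target pitch is D4.

D4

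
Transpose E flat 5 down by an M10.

C flat 4

Three letters down from E (plus an octave) reaches C.
Moving 16 semitones down from Eb5 (the size of a major tenth) reaches Cb4.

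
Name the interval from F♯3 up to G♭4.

diminished 9th

F to G spans two letter names (F-G), plus an octave: a ninth.
A major ninth would be 14 semitones; F#3 to Gb4 is 12, two semitones narrower, so the interval is diminished.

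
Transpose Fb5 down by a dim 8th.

An octave keeps the letter name F, an octave down from F.
A diminished octave spans 11 semitones, so from Fb5 the target pitch is F4.

F4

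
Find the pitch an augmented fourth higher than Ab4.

D5

Counting four letter names up from A lands on D.
An augmented fourth is 6 semitones; 6 semitones up from Ab4 gives D5.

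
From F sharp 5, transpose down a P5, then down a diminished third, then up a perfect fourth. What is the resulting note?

A perfect fifth down from F#5 is B4.
A diminished third down from B4 is G##4.
Up a perfect fourth from G##4: C##5 (5 semitones up).

C double-sharp 5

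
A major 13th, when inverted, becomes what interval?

First reduce the compound major thirteenth to its simple form, a major sixth.
Inverted interval numbers add to nine, so a sixth pairs with a third (6 + 3 = 9).
And major becomes minor under inversion, so we get a minor third.

minor third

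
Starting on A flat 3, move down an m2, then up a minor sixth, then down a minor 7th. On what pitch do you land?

Down a minor second from Ab3: G3 (1 semitone down).
A minor sixth up from G3 is Eb4.
Down a minor seventh from Eb4: F3 (10 semitones down).

F 3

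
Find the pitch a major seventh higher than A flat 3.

Seven letter names up from A: G.
A major seventh is 11 semitones; 11 semitones up from Ab3 gives G4.

G 4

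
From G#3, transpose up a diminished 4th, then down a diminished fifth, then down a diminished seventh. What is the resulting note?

A diminished fourth up from G#3 is C4.
A diminished fifth down from C4 is F#3.
F#3 down a diminished seventh → G##2 (9 semitones).

G##2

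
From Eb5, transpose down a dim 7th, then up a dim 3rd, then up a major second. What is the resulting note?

Bb4

A diminished seventh down from Eb5 is F#4.
A diminished third up from F#4 is Ab4.
A major second up from Ab4 is Bb4.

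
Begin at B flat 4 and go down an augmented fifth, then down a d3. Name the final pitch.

Down an augmented fifth from Bb4: Ebb4 (8 semitones down).
Ebb4 down a diminished third → C4 (2 semitones).

C 4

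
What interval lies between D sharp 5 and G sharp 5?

D to G spans four letter names (D-E-F-G), so the interval is some kind of fourth.
Counting semitones, D#5→G#5 is 5, which is the perfect fourth.

perfect fourth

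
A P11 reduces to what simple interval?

P4

Subtracting seven from the interval number removes an octave: 11 − 7 = 4.
Quality carries through unchanged, so the simple form is a perfect fourth.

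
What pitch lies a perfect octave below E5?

E4

The letter stays E (same as the start), shifted an octave down.
A perfect octave spans 12 semitones, so from E5 the target pitch is E4.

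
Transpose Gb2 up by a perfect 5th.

Counting five letter names up from G lands on D.
Moving 7 semitones up from Gb2 (the size of a perfect fifth) reaches Db3.

Db3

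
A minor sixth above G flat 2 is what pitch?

Counting six letter names up from G lands on E.
Moving 8 semitones up from Gb2 (the size of a minor sixth) reaches Ebb3.

E double-flat 3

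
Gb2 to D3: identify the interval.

G to D spans five letter names (G-A-B-C-D), so the interval is some kind of fifth.
A perfect fifth would be 7 semitones; Gb2 to D3 is 8, one semitone wider, so the interval is augmented.

A5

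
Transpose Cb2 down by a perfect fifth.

Five letter names down from C: F.
A perfect fifth is 7 semitones; 7 semitones down from Cb2 gives Fb1.

Fb1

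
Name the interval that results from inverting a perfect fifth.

perfect 4th

Interval numbers invert to sum to nine: 5 + 4 = 9, so a fifth inverts to a fourth.
The quality also flips — perfect stays perfect — giving a perfect fourth.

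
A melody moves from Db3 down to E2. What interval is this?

Descending from Db3 to E2 is the same interval as ascending E2 to Db3.
E to D spans seven letter names (E-F-G-A-B-C-D) — that makes it a seventh of some quality.
E2 to Db3 spans 9 semitones — two semitones narrower than the major seventh (11) — giving a diminished seventh.

diminished seventh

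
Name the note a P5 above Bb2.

The fifth takes the letter from B up to F.
A perfect fifth is 7 semitones; 7 semitones up from Bb2 gives F3.

F3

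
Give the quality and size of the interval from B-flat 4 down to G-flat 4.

major third

Descending from Bb4 to Gb4 is the same interval as ascending Gb4 to Bb4.
G to B spans three letter names (G-A-B) — that makes it a third of some quality.
The major third spans 4 semitones, and Gb4 to Bb4 is exactly 4 semitones — so this is a major third.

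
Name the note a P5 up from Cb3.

Counting five letter names up from C lands on G.
A perfect fifth spans 7 semitones, so from Cb3 the target pitch is Gb3.

Gb3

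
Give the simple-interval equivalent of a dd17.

doubly diminished third

Take out 2 octaves (14 from the number): 17 − 14 = 3.
That makes a doubly diminished seventeenth a compound doubly diminished third — 2 octaves plus a doubly diminished third.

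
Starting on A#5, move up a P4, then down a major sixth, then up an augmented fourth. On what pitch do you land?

B#5

A perfect fourth up from A#5 is D#6.
D#6 down a major sixth → F#5 (9 semitones).
An augmented fourth up from F#5 is B#5.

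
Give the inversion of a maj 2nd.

m7

Interval numbers invert to sum to nine: 2 + 7 = 9, so a second inverts to a seventh.
The quality also flips — major becomes minor — giving a minor seventh.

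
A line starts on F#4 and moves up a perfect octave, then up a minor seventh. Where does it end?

F#4 up a perfect octave → F#5 (12 semitones).
F#5 up a minor seventh → E6 (10 semitones).

E6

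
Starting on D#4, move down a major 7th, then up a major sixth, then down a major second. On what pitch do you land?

A major seventh down from D#4 is E3.
Up a major sixth from E3: C#4 (9 semitones up).
A major second down from C#4 is B3.

B3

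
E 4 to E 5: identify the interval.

E to E is the same letter name, plus an octave, so the interval is some kind of octave.
E4 to E5 is 12 semitones, matching the perfect octave exactly, so the quality is perfect.

P8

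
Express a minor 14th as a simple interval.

minor 7th

Take out an octave (7 from the number): 14 − 7 = 7.
That makes a minor fourteenth a compound minor seventh — an octave plus a minor seventh.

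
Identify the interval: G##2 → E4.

diminished thirteenth

G to E spans six letter names (G-A-B-C-D-E), plus an octave — that makes it a thirteenth of some quality.
The major thirteenth is 21 semitones; here we have 19, two semitones narrower: diminished.
(Equivalently, a compound diminished sixth: a diminished sixth plus an octave.)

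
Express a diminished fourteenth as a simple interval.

Take out an octave (7 from the number): 14 − 7 = 7.
So a diminished fourteenth is an octave plus a diminished seventh. The quality is unchanged.

diminished 7th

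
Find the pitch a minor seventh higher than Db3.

Cb4

The seventh takes the letter from D up to C.
A minor seventh spans 10 semitones, so from Db3 the target pitch is Cb4.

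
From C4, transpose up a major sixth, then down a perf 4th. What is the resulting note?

E4

Up a major sixth from C4: A4 (9 semitones up).
A perfect fourth down from A4 is E4.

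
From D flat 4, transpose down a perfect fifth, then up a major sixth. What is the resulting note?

Db4 down a perfect fifth → Gb3 (7 semitones).
Gb3 up a major sixth → Eb4 (9 semitones).

E flat 4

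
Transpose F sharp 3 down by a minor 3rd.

Three letter names down from F: D.
A minor third is 3 semitones; 3 semitones down from F#3 gives D#3.

D sharp 3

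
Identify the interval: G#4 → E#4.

Descending from G#4 to E#4 is the same interval as ascending E#4 to G#4.
E to G spans three letter names (E-F-G): a third.
At 3 semitones, E#4→G#4 falls one short of a major third: minor.

minor 3rd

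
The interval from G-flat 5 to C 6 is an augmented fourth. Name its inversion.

diminished fifth

Inverted interval numbers add to nine, so a fourth pairs with a fifth (4 + 5 = 9).
Quality inverts too: augmented becomes diminished. That makes the inversion a diminished fifth.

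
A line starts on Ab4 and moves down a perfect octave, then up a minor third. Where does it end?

Cb4

A perfect octave down from Ab4 is Ab3.
Up a minor third from Ab3: Cb4 (3 semitones up).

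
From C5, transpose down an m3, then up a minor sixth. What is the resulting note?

A minor third down from C5 is A4.
Up a minor sixth from A4: F5 (8 semitones up).

F5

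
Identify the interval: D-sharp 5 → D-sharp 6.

perfect octave

D to D is the same letter name, plus an octave, so the interval is some kind of octave.
D#5 to D#6 is 12 semitones, matching the perfect octave exactly, so the quality is perfect.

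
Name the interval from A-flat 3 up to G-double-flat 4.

A to G spans seven letter names (A-B-C-D-E-F-G) — that makes it a seventh of some quality.
Ab3 to Gbb4 spans 9 semitones — two semitones narrower than the major seventh (11) — giving a diminished seventh.

diminished seventh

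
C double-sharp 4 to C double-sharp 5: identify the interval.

P8

C to C is the same letter name, plus an octave, so the interval is some kind of octave.
The perfect octave spans 12 semitones, and C##4 to C##5 is exactly 12 semitones — so this is a perfect octave.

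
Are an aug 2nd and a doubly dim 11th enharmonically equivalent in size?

An augmented second is 3 semitones but a doubly diminished eleventh is 15 semitones — different sizes.

No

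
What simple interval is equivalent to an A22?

augmented octave

Each octave removed subtracts seven from the number: 22 − 14 = 8.
Quality carries through unchanged, so the simple form is an augmented octave.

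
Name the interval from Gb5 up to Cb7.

perfect eleventh

G to C spans four letter names (G-A-B-C), plus an octave: an eleventh.
The perfect eleventh spans 17 semitones, and Gb5 to Cb7 is exactly 17 semitones — so this is a perfect eleventh.
(Equivalently, a compound perfect fourth: a perfect fourth plus an octave.)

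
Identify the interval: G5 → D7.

P12

G to D spans five letter names (G-A-B-C-D), plus an octave — that makes it a twelfth of some quality.
The perfect twelfth spans 19 semitones, and G5 to D7 is exactly 19 semitones — so this is a perfect twelfth.
(Equivalently, a compound perfect fifth: a perfect fifth plus an octave.)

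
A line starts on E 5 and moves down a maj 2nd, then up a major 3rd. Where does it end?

Down a major second from E5: D5 (2 semitones down).
Up a major third from D5: F#5 (4 semitones up).

F sharp 5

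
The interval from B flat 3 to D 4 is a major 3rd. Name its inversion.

m6

Interval numbers invert to sum to nine: 3 + 6 = 9, so a third inverts to a sixth.
The quality also flips — major becomes minor — giving a minor sixth.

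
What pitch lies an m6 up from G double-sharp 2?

Counting six letter names up from G lands on E.
A minor sixth is 8 semitones; 8 semitones up from G##2 gives E#3.

E sharp 3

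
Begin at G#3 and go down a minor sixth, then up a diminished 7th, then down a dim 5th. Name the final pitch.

A minor sixth down from G#3 is B#2.
Up a diminished seventh from B#2: A3 (9 semitones up).
A3 down a diminished fifth → D#3 (6 semitones).

D#3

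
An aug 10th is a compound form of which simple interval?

A3

Subtracting seven from the interval number removes an octave: 10 − 7 = 3.
That makes an augmented tenth a compound augmented third — an octave plus an augmented third.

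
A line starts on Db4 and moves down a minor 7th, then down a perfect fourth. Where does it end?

Bb2

Down a minor seventh from Db4: Eb3 (10 semitones down).
A perfect fourth down from Eb3 is Bb2.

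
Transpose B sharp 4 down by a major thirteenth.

Six letters down from B (plus an octave) reaches D.
A major thirteenth spans 21 semitones, so from B#4 the target pitch is D#3.

D sharp 3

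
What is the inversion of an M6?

minor third

Interval numbers invert to sum to nine: 6 + 3 = 9, so a sixth inverts to a third.
Quality inverts too: major becomes minor. That makes the inversion a minor third.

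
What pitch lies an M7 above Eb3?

D4

The seventh takes the letter from E up to D.
A major seventh is 11 semitones; 11 semitones up from Eb3 gives D4.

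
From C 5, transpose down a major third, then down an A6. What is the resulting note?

C5 down a major third → Ab4 (4 semitones).
An augmented sixth down from Ab4 is Cbb4.

C double-flat 4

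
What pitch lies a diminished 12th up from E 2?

Counting five letter names plus an octave up from E lands on B.
Moving 18 semitones up from E2 (the size of a diminished twelfth) reaches Bb3.

B flat 3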